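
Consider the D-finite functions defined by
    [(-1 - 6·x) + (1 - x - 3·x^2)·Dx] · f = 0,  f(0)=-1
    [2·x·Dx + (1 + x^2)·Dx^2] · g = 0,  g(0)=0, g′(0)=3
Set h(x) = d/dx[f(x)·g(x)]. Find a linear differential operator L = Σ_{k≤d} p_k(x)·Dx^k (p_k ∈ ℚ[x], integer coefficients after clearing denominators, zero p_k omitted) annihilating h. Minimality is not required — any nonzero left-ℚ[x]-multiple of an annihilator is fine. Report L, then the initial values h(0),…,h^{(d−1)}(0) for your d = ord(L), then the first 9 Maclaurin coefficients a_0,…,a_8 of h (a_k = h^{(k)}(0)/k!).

f: a_k = -1, -1, -4, -7, -19, -40, -97, -217, -508, …
g: a_k = 0, 3, 0, -1, 0, 3/5, 0, -3/7, 0, …
h₀=f·g: eliminate ⇒ L₀, order ≤ 1·2.
h=h₀': d/dx-closure on L₀ ⇒ L.
L = (46 + 186·x^2 + 72·x^3 + 324·x^4) + (10 + 62·x + 42·x^2 + 186·x^3 + 72·x^4 + 216·x^5)·Dx + (-3 + 2·x - 2·x^2 + 14·x^3 + 28·x^4 + 12·x^5 + 27·x^6)·Dx^2  (order 2).
h: a_k = -3, -6, -33, -80, -268, -3408/5, -9589/5, -172136/35, -452661/35, …
ICs: h(0) = -3, h′(0) = -6.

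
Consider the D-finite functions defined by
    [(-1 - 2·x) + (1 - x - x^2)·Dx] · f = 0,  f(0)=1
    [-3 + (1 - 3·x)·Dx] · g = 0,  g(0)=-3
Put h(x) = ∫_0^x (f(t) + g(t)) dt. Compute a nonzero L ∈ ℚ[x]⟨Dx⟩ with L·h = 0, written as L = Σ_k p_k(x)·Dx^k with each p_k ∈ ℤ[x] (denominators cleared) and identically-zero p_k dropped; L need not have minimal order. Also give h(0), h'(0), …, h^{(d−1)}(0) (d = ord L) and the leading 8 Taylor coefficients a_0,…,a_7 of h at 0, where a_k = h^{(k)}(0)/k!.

L = (-6 - 36·x + 18·x^2 - 18·x^3)·Dx + (14 - 18·x - 24·x^2 + 18·x^3 - 36·x^4)·Dx^2 + (-2 + 10·x - 15·x^2 + 10·x^3 - 9·x^5)·Dx^3  (order 3).
h: a_k = 0, -2, -4, -25/3, -39/2, -238/5, -721/6, -2174/7, …
ICs: h(0) = 0, h′(0) = -2, h′′(0) = -8.

f: a_k = 1, 1, 2, 3, 5, 8, 13, 21, …
g: a_k = -3, -9, -27, -81, -243, -729, -2187, -6561, …
Sum ⇒ L₀ = lclm(L_f,L_g) in ℚ(x)⟨Dx⟩.
Integrate: L := L₀·Dx.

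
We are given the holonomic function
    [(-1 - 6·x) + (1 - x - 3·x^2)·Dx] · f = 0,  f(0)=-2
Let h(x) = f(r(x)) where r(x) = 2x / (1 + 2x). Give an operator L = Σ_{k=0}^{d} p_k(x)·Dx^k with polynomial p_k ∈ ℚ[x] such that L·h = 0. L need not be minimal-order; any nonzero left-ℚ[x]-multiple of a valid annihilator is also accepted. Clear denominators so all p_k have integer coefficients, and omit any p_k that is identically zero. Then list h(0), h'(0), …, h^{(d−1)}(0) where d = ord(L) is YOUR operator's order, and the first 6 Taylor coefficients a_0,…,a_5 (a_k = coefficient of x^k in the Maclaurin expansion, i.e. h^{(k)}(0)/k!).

L = (2 + 28·x) + (-1 - 4·x + 8·x^2 + 24·x^3)·Dx  (order 1).
h: a_k = -2, -4, -24, 0, -288, 576, …
ICs: h(0) = -2.

f: a_k = -2, -2, -8, -14, -38, -80, …
f∘r: x↦r, Dx↦Dx/r' in L_f ⇒ L₀.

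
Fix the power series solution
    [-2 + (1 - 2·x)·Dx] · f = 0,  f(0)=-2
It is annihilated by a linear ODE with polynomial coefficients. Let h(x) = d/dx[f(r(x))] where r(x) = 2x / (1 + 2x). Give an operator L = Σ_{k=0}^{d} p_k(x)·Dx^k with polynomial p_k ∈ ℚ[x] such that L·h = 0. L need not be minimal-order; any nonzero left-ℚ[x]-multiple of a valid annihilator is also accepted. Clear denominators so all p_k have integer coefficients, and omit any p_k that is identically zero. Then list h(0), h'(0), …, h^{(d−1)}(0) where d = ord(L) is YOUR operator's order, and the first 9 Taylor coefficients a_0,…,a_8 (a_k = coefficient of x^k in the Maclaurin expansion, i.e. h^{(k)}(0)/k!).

L = 4 + (-1 + 2·x)·Dx  (order 1).
h: a_k = -8, -32, -96, -256, -640, -1536, -3584, -8192, -18432, …
ICs: h(0) = -8.

f: a_k = -2, -4, -8, -16, -32, -64, -128, -256, -512, …
Substitute x→r, Dx→(1/r')Dx; clear ⇒ L₀.
h₀' ⇒ L via d/dx closure of L₀.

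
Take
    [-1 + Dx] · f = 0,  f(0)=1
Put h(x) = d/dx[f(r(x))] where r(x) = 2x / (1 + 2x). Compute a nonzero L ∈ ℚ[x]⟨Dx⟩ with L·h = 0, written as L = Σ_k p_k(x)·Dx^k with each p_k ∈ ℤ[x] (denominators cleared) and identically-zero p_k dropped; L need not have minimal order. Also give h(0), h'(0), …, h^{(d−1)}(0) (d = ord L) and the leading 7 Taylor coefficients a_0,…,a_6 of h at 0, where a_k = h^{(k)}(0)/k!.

f: a_k = 1, 1, 1/2, 1/6, 1/24, 1/120, 1/720, …
f∘r: x↦r, Dx↦Dx/r' in L_f ⇒ L₀.
Derive L from L₀ (diff closure).
L = (-2 - 8·x) + (-1 - 4·x - 4·x^2)·Dx  (order 1).
h: a_k = 2, -4, 4, 8/3, -76/3, 1208/15, -8728/45, …
ICs: h(0) = 2.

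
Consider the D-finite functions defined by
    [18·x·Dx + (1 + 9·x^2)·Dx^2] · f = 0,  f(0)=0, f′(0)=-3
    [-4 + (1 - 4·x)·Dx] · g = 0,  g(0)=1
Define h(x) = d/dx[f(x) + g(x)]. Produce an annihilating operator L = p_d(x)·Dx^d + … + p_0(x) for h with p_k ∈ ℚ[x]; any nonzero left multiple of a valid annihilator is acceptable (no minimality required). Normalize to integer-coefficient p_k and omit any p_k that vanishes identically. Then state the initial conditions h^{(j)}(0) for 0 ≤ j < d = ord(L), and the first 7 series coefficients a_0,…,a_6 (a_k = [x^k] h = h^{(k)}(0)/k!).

L = (72 - 1152·x - 1944·x^2) + (-57 + 72·x - 765·x^2 - 1944·x^3)·Dx + (4 - 7·x - 63·x^3 - 324·x^4)·Dx^2  (order 2).
h: a_k = 1, 32, 219, 1024, 4877, 24576, 116875, …
ICs: h(0) = 1, h′(0) = 32.

f: a_k = 0, -3, 0, 9, 0, -243/5, 0, …
g: a_k = 1, 4, 16, 64, 256, 1024, 4096, …
Sum ⇒ L₀ = lclm(L_f,L_g) in ℚ(x)⟨Dx⟩.
Derive L from L₀ (diff closure).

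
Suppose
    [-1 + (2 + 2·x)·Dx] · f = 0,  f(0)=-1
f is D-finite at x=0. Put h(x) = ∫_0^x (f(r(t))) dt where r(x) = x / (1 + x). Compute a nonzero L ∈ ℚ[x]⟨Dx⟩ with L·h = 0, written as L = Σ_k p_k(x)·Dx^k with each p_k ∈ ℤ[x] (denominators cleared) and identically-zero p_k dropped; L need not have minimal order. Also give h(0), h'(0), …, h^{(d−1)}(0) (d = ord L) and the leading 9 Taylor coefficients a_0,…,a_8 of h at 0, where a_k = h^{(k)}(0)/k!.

f: a_k = -1, -1/2, 1/8, -1/16, 5/128, -7/256, 21/1024, -33/2048, 429/32768, …
h₀=f(r): pull back L_f along r ⇒ L₀.
Integrate: L := L₀·Dx.
L = -Dx + (2 + 6·x + 4·x^2)·Dx^2  (order 2).
h: a_k = 0, -1, -1/4, 5/24, -13/64, 141/640, -133/512, 2353/7168, -7205/16384, …
ICs: h(0) = 0, h′(0) = -1.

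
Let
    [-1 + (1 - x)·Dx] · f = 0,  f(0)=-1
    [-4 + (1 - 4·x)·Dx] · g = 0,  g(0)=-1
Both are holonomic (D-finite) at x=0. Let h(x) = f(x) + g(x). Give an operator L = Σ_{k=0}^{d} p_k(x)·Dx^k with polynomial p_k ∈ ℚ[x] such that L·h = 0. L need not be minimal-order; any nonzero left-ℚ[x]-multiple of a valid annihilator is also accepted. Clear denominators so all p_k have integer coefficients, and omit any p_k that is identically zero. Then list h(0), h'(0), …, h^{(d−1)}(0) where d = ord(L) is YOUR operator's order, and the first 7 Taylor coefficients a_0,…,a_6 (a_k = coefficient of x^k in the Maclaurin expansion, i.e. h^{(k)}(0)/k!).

L = -8 + (10 - 16·x)·Dx + (-1 + 5·x - 4·x^2)·Dx^2  (order 2).
h: a_k = -2, -5, -17, -65, -257, -1025, -4097, …
ICs: h(0) = -2, h′(0) = -5.

f: a_k = -1, -1, -1, -1, -1, -1, -1, …
g: a_k = -1, -4, -16, -64, -256, -1024, -4096, …
Weyl lclm of L_f,L_g ⇒ L₀ (ord ≤ 2).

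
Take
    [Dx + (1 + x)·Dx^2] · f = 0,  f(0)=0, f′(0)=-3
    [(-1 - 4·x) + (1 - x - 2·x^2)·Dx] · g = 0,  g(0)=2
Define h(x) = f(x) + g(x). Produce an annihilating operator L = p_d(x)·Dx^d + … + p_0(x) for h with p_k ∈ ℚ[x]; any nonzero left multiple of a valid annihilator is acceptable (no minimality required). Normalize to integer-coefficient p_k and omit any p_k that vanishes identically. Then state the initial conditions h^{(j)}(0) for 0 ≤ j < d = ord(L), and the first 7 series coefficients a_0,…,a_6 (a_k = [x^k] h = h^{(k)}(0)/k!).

f: a_k = 0, -3, 3/2, -1, 3/4, -3/5, 1/2, …
g: a_k = 2, 2, 6, 10, 22, 42, 86, …
f+g: L₀ = lclm(L_f,L_g), ord ≤ 2+1.
L = (-42 - 144·x - 144·x^2 - 96·x^3)·Dx + (-28 - 172·x - 312·x^2 - 328·x^3 - 160·x^4)·Dx^2 + (7 + 14·x - 5·x^2 - 56·x^3 - 76·x^4 - 32·x^5)·Dx^3  (order 3).
h: a_k = 2, -1, 15/2, 9, 91/4, 207/5, 173/2, …
ICs: h(0) = 2, h′(0) = -1, h′′(0) = 15.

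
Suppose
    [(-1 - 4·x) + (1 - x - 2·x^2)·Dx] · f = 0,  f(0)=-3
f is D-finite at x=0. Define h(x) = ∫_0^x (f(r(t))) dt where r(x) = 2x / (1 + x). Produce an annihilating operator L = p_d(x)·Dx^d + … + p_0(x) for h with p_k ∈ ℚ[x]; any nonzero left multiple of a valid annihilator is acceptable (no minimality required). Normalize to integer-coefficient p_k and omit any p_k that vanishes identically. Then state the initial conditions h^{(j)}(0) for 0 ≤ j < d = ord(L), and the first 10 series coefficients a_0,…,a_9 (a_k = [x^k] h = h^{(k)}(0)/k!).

f: a_k = -3, -3, -9, -15, -33, -63, -129, -255, -513, -1023, …
L₀ from L_f via x↦r, Dx↦r'^{-1}Dx.
h=∫₀ˣh₀: take L = L₀·Dx.
L = (2 + 18·x)·Dx + (-1 - x + 9·x^2 + 9·x^3)·Dx^2  (order 2).
h: a_k = 0, -3, -3, -10, -27/2, -54, -81, -2430/7, -2187/4, -2430, …
ICs: h(0) = 0, h′(0) = -3.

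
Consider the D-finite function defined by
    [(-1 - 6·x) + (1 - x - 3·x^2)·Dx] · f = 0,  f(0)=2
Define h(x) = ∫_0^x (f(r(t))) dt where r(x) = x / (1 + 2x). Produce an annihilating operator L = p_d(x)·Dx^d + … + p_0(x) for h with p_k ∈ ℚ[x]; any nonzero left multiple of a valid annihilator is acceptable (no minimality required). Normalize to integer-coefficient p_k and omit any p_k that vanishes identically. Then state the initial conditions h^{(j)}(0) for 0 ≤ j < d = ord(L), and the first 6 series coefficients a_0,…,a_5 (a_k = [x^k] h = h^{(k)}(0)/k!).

L = (1 + 8·x)·Dx + (-1 - 5·x - 5·x^2 + 2·x^3)·Dx^2  (order 2).
h: a_k = 0, 2, 1, 4/3, -5/2, 34/5, …
ICs: h(0) = 0, h′(0) = 2.

f: a_k = 2, 2, 8, 14, 38, 80, …
Change of var in L_f (x↦r) gives L₀.
h=∫₀ˣh₀: take L = L₀·Dx.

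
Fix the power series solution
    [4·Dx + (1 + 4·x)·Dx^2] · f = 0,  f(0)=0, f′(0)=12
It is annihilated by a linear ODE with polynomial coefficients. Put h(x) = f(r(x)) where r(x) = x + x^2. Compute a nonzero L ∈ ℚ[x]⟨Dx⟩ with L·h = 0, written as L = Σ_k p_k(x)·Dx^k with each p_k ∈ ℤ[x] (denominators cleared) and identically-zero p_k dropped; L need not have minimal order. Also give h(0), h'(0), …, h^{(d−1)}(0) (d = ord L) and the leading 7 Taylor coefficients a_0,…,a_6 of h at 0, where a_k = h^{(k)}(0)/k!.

L = 2·Dx + (1 + 2·x)·Dx^2  (order 2).
h: a_k = 0, 12, -12, 16, -24, 192/5, -64, …
ICs: h(0) = 0, h′(0) = 12.

f: a_k = 0, 12, -24, 64, -192, 3072/5, -2048, …
h₀=f(r): pull back L_f along r ⇒ L₀.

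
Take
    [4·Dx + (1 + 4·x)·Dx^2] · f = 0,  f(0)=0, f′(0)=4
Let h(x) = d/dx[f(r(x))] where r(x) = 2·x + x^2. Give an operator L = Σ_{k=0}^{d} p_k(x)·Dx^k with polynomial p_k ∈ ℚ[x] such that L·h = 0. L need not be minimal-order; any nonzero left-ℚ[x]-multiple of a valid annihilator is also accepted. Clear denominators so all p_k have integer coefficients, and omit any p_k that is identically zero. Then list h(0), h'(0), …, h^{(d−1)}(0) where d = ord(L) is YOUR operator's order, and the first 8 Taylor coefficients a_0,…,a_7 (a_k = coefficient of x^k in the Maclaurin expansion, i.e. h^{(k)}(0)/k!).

L = (7 + 8·x + 4·x^2) + (1 + 9·x + 12·x^2 + 4·x^3)·Dx  (order 1).
h: a_k = 8, -56, 416, -3104, 23168, -172928, 1290752, -9634304, …
ICs: h(0) = 8.

f: a_k = 0, 4, -8, 64/3, -64, 1024/5, -2048/3, 16384/7, …
f∘r: x↦r, Dx↦Dx/r' in L_f ⇒ L₀.
Derive L from L₀ (diff closure).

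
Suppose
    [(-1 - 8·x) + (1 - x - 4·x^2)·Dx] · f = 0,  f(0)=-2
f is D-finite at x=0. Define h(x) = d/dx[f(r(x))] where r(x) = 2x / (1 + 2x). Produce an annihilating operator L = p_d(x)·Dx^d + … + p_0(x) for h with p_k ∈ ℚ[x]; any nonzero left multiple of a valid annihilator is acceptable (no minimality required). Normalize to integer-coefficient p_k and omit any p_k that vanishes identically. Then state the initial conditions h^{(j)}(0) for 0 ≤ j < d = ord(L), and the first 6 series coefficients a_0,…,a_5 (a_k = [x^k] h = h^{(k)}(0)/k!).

L = (16 + 96·x + 960·x^2 + 1152·x^3) + (-1 - 22·x - 60·x^2 + 248·x^3 + 576·x^4)·Dx  (order 1).
h: a_k = -4, -64, 0, -2048, 5120, -61440, …
ICs: h(0) = -4.

f: a_k = -2, -2, -10, -18, -58, -130, …
h₀=f(r): pull back L_f along r ⇒ L₀.
h=h₀': d/dx-closure on L₀ ⇒ L.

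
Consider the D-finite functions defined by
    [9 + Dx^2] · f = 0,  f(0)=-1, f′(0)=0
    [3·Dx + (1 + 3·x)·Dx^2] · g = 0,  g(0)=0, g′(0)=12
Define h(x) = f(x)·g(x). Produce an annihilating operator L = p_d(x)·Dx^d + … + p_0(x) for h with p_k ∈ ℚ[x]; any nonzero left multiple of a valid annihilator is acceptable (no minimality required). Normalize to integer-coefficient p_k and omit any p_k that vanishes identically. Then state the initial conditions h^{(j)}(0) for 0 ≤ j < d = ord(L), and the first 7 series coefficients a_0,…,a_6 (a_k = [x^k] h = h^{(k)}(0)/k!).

L = (-81 + 486·x + 4617·x^2 + 11664·x^3 + 8748·x^4) + (36 + 540·x + 1944·x^2 + 1944·x^3)·Dx + (180·x + 1134·x^2 + 2592·x^3 + 1944·x^4)·Dx^2 + (4 + 60·x + 216·x^2 + 216·x^3)·Dx^3 + (1 + 14·x + 69·x^2 + 144·x^3 + 108·x^4)·Dx^4  (order 4).
h: a_k = 0, -12, 18, 18, 0, -729/10, 729/4, …
ICs: h(0) = 0, h′(0) = -12, h′′(0) = 36, h′′′(0) = 108.

f: a_k = -1, 0, 9/2, 0, -27/8, 0, 81/80, …
g: a_k = 0, 12, -18, 36, -81, 972/5, -486, …
Product ⇒ symmetric product L₀, ord ≤ 4.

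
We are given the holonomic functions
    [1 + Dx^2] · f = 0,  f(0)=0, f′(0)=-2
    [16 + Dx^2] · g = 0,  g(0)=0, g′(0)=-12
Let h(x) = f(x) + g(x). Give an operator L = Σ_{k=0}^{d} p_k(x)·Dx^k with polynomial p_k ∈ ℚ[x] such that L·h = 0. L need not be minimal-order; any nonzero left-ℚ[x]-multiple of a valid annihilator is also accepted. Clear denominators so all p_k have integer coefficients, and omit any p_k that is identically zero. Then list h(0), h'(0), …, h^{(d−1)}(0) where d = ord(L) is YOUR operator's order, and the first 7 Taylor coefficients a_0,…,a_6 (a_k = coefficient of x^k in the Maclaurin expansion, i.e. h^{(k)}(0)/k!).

f: a_k = 0, -2, 0, 1/3, 0, -1/60, 0, …
g: a_k = 0, -12, 0, 32, 0, -128/5, 0, …
h₀=f+g: left-lcm gives L₀, ord ≤ 4.
L = 16 + 17·Dx^2 + Dx^4  (order 4).
h: a_k = 0, -14, 0, 97/3, 0, -1537/60, 0, …
ICs: h(0) = 0, h′(0) = -14, h′′(0) = 0, h′′′(0) = 194.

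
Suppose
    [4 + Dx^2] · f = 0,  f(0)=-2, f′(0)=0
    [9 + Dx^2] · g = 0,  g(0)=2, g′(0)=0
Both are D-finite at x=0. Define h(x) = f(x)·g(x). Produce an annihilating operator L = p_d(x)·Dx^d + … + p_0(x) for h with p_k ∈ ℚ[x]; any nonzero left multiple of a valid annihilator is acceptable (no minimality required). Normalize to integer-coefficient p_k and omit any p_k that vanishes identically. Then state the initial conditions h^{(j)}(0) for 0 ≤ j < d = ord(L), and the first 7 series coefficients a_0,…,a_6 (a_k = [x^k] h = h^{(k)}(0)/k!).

L = 25 + 26·Dx^2 + Dx^4  (order 4).
h: a_k = -4, 0, 26, 0, -313/6, 0, 7813/180, …
ICs: h(0) = -4, h′(0) = 0, h′′(0) = 52, h′′′(0) = 0.

f: a_k = -2, 0, 4, 0, -4/3, 0, 8/45, …
g: a_k = 2, 0, -9, 0, 27/4, 0, -81/40, …
L₀ := L_f ⊗_s L_g (sym. prod.), ord ≤ 4.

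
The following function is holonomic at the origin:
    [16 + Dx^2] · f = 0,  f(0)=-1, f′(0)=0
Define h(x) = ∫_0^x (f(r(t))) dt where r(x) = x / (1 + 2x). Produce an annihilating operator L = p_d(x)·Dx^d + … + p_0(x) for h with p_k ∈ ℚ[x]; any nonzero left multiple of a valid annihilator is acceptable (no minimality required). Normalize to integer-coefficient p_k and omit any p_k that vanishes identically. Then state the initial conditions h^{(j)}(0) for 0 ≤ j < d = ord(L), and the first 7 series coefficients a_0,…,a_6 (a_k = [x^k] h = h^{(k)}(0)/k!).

L = 16·Dx + (4 + 24·x + 48·x^2 + 32·x^3)·Dx^2 + (1 + 8·x + 24·x^2 + 32·x^3 + 16·x^4)·Dx^3  (order 3).
h: a_k = 0, -1, 0, 8/3, -8, 256/15, -256/9, …
ICs: h(0) = 0, h′(0) = -1, h′′(0) = 0.

f: a_k = -1, 0, 8, 0, -32/3, 0, 256/45, …
h₀=f(r): pull back L_f along r ⇒ L₀.
h=∫₀ˣh₀: take L = L₀·Dx.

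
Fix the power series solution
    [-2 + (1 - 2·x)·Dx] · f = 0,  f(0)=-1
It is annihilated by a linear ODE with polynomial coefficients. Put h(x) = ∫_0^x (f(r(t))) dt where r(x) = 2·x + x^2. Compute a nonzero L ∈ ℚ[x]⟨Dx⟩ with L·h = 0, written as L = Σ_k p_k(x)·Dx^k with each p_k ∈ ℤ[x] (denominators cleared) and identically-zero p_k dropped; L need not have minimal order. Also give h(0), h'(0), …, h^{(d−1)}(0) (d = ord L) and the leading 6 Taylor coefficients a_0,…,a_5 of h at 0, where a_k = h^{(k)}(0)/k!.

f: a_k = -1, -2, -4, -8, -16, -32, …
Substitute x→r, Dx→(1/r')Dx; clear ⇒ L₀.
h=∫h₀ ⇒ L = L₀·Dx.
L = (4 + 4·x)·Dx + (-1 + 4·x + 2·x^2)·Dx^2  (order 2).
h: a_k = 0, -1, -2, -6, -20, -356/5, …
ICs: h(0) = 0, h′(0) = -1.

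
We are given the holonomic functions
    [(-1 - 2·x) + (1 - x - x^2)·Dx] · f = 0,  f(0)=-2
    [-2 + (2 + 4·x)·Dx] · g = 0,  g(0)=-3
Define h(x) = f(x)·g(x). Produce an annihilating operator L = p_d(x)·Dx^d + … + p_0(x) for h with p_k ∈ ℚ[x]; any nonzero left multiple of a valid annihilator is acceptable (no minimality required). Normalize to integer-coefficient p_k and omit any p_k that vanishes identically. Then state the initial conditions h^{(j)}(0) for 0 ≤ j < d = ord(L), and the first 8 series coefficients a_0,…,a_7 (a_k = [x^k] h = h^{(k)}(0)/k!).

f: a_k = -2, -2, -4, -6, -10, -16, -26, -42, …
g: a_k = -3, -3, 3/2, -3/2, 15/8, -21/8, 63/16, -99/16, …
h₀=f·g: eliminate ⇒ L₀, order ≤ 1·1.
L = (2 + 3·x + 3·x^2) + (-1 - x + 3·x^2 + 2·x^3)·Dx  (order 1).
h: a_k = 6, 12, 15, 30, 165/4, 153/2, 879/8, 795/4, …
ICs: h(0) = 6.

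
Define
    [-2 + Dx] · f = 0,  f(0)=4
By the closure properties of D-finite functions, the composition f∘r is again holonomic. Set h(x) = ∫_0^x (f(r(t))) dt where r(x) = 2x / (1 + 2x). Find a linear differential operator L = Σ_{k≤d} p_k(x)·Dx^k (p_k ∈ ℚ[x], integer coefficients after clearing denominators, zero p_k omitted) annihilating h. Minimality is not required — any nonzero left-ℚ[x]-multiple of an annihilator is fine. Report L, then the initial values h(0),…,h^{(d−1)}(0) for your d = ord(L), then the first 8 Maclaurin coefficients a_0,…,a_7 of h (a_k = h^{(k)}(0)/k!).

f: a_k = 4, 8, 8, 16/3, 8/3, 16/15, 16/45, 32/315, …
Substitute x→r, Dx→(1/r')Dx; clear ⇒ L₀.
∫: right-multiply L₀ by Dx.
L = -4·Dx + (1 + 4·x + 4·x^2)·Dx^2  (order 2).
h: a_k = 0, 4, 8, 0, -16/3, 128/15, -128/15, 1024/315, …
ICs: h(0) = 0, h′(0) = 4.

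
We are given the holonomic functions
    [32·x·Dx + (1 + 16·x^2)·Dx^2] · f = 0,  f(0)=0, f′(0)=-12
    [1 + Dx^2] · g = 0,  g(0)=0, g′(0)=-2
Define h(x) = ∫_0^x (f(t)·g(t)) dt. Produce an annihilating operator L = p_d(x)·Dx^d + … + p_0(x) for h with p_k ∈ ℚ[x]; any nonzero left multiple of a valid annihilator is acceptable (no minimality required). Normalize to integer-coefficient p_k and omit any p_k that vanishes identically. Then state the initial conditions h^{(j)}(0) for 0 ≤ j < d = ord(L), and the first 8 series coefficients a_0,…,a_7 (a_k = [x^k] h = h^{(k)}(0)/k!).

L = (1105 + 51776·x^2 + 22016·x^4 + 16384·x^6 + 65536·x^8)·Dx + (2112·x + 35840·x^3 + 49152·x^5 + 262144·x^7)·Dx^2 + (1122 + 52352·x^2 + 27648·x^4 + 32768·x^6 + 131072·x^8)·Dx^3 + (2112·x + 35840·x^3 + 49152·x^5 + 262144·x^7)·Dx^4 + (17 + 576·x^2 + 5632·x^4 + 16384·x^6 + 65536·x^8)·Dx^5  (order 5).
h: a_k = 0, 0, 0, 8, 0, -132/5, 0, 3751/21, …
ICs: h(0) = 0, h′(0) = 0, h′′(0) = 0, h′′′(0) = 48, h′′′′(0) = 0.

f: a_k = 0, -12, 0, 64, 0, -3072/5, 0, 49152/7, …
g: a_k = 0, -2, 0, 1/3, 0, -1/60, 0, 1/2520, …
f·g: L₀ = L_f ⊗_s L_g, ord ≤ 2·2.
h=∫h₀ ⇒ L = L₀·Dx.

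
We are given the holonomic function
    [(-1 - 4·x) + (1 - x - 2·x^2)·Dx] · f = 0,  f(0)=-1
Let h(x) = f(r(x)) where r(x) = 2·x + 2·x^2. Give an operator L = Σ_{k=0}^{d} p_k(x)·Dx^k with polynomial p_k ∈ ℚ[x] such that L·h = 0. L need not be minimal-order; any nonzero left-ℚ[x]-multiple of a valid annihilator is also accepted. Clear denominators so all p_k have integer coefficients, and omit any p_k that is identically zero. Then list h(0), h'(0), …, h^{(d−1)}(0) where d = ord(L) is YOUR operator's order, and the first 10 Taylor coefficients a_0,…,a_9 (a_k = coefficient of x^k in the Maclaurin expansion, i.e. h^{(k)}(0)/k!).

f: a_k = -1, -1, -3, -5, -11, -21, -43, -85, -171, -341, …
L₀ from L_f via x↦r, Dx↦r'^{-1}Dx.
L = (2 + 20·x + 48·x^2 + 32·x^3) + (-1 + 2·x + 10·x^2 + 16·x^3 + 8·x^4)·Dx  (order 1).
h: a_k = -1, -2, -14, -64, -308, -1496, -7208, -34816, -168112, -811680, …
ICs: h(0) = -1.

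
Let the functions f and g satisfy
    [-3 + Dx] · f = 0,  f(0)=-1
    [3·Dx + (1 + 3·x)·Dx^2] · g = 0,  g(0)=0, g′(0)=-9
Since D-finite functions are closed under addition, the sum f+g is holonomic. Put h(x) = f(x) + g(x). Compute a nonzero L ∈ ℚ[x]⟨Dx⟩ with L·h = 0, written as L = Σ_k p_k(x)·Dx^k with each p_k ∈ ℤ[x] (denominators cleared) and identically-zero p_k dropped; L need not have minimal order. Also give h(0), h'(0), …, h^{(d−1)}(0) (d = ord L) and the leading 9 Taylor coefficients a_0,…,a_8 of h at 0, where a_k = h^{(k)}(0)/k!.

L = (-27 - 27·x)·Dx + (3 - 18·x - 27·x^2)·Dx^2 + (2 + 9·x + 9·x^2)·Dx^3  (order 3).
h: a_k = -1, -12, 9, -63/2, 459/8, -5913/40, 29079/80, -525123/560, 11021751/4480, …
ICs: h(0) = -1, h′(0) = -12, h′′(0) = 18.

f: a_k = -1, -3, -9/2, -9/2, -27/8, -81/40, -81/80, -243/560, -729/4480, …
g: a_k = 0, -9, 27/2, -27, 243/4, -729/5, 729/2, -6561/7, 19683/8, …
h₀=f+g: left-lcm gives L₀, ord ≤ 3.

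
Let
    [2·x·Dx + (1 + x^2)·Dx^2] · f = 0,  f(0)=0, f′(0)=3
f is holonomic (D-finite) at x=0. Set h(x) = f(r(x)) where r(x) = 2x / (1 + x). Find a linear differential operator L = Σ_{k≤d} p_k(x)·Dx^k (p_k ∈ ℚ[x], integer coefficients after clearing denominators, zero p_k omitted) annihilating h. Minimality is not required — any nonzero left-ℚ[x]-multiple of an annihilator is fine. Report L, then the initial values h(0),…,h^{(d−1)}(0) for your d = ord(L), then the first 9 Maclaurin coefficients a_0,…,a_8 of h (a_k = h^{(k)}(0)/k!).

f: a_k = 0, 3, 0, -1, 0, 3/5, 0, -3/7, 0, …
Change of var in L_f (x↦r) gives L₀.
L = (2 + 10·x)·Dx + (1 + 2·x + 5·x^2)·Dx^2  (order 2).
h: a_k = 0, 6, -6, -2, 18, -114/5, -22, 834/7, -126, …
ICs: h(0) = 0, h′(0) = 6.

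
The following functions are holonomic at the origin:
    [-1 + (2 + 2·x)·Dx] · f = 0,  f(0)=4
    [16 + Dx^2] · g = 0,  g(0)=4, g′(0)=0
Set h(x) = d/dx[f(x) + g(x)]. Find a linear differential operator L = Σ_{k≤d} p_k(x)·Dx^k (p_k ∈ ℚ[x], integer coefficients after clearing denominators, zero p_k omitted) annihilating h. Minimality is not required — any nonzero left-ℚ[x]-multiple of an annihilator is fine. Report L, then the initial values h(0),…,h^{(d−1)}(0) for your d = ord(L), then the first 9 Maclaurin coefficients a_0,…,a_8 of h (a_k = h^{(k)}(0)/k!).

L = (-1264 - 2048·x - 1024·x^2) + (-2144 - 6240·x - 6144·x^2 - 2048·x^3)·Dx + (-79 - 128·x - 64·x^2)·Dx^2 + (-134 - 390·x - 384·x^2 - 128·x^3)·Dx^3  (order 3).
h: a_k = 2, -65, 3/4, 4081/24, 35/64, -263089/1920, 231/512, 16642081/322560, 6435/16384, …
ICs: h(0) = 2, h′(0) = -65, h′′(0) = 3/2.

f: a_k = 4, 2, -1/2, 1/4, -5/32, 7/64, -21/256, 33/512, -429/8192, …
g: a_k = 4, 0, -32, 0, 128/3, 0, -1024/45, 0, 2048/315, …
f+g: L₀ = lclm(L_f,L_g), ord ≤ 1+2.
Differentiate: ansatz ord ≤ ord L₀ ⇒ L.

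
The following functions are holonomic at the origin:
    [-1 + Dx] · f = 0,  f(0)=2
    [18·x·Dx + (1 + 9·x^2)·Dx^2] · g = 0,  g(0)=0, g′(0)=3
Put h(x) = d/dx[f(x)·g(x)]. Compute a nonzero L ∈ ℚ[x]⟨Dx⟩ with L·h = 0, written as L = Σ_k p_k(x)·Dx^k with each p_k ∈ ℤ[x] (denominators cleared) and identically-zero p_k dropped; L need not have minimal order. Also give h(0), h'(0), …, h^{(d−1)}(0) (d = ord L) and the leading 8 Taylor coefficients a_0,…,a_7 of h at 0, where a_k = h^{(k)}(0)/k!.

f: a_k = 2, 2, 1, 1/3, 1/12, 1/60, 1/360, 1/2520, …
g: a_k = 0, 3, 0, -9, 0, 243/5, 0, -2187/7, …
h₀=f·g: eliminate ⇒ L₀, order ≤ 1·2.
Derive L from L₀ (diff closure).
L = (-17 - 36·x + 504·x^2 - 324·x^3 + 81·x^4) + (16 + 54·x - 522·x^2 + 486·x^3 - 162·x^4)·Dx + (1 - 18·x + 18·x^2 - 162·x^3 + 81·x^4)·Dx^2  (order 2).
h: a_k = 6, 12, -45, -68, 1769/4, 1131/2, -484679/120, -511397/105, …
ICs: h(0) = 6, h′(0) = 12.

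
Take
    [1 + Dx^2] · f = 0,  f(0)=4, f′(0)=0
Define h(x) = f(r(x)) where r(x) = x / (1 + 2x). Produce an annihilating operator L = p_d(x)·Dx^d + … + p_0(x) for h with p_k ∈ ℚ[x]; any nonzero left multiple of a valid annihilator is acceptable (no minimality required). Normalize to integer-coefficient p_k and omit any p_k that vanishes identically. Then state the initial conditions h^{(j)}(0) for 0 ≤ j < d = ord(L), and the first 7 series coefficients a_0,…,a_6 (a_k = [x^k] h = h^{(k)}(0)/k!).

L = 1 + (4 + 24·x + 48·x^2 + 32·x^3)·Dx + (1 + 8·x + 24·x^2 + 32·x^3 + 16·x^4)·Dx^2  (order 2).
h: a_k = 4, 0, -2, 8, -143/6, 188/3, -27601/180, …
ICs: h(0) = 4, h′(0) = 0.

f: a_k = 4, 0, -2, 0, 1/6, 0, -1/180, …
f∘r: x↦r, Dx↦Dx/r' in L_f ⇒ L₀.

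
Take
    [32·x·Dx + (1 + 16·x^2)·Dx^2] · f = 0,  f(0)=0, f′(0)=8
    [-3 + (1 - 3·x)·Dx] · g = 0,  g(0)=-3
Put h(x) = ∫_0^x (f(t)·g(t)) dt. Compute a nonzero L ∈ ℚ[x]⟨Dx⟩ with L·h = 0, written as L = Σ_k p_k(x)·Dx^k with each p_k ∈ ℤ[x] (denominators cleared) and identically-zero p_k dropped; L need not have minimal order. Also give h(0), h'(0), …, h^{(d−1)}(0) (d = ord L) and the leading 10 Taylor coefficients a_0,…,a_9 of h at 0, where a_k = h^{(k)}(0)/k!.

f: a_k = 0, 8, 0, -128/3, 0, 2048/5, 0, -32768/7, 0, 524288/9, …
g: a_k = -3, -9, -27, -81, -243, -729, -2187, -6561, -19683, -59049, …
L₀ := L_f ⊗_s L_g (sym. prod.), ord ≤ 2.
Integrate: L := L₀·Dx.
L = 96·x·Dx + (6 - 32·x + 192·x^2)·Dx^2 + (-1 + 3·x - 16·x^2 + 48·x^3)·Dx^3  (order 3).
h: a_k = 0, 0, -12, -24, -22, -264/5, -1684/5, -30312/35, -18129/35, -48344/35, …
ICs: h(0) = 0, h′(0) = 0, h′′(0) = -24.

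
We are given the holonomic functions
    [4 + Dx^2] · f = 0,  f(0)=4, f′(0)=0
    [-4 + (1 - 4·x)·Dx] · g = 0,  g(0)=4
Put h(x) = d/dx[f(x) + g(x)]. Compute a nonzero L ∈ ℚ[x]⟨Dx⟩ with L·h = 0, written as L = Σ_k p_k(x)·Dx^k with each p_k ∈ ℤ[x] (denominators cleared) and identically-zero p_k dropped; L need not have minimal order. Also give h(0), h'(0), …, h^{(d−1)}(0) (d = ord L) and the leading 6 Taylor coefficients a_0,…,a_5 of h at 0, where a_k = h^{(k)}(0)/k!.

f: a_k = 4, 0, -8, 0, 8/3, 0, …
g: a_k = 4, 16, 64, 256, 1024, 4096, …
f+g: L₀ = lclm(L_f,L_g), ord ≤ 2+1.
Differentiate: ansatz ord ≤ ord L₀ ⇒ L.
L = (1568 - 256·x + 512·x^2) + (-100 + 432·x - 192·x^2 + 256·x^3)·Dx + (392 - 64·x + 128·x^2)·Dx^2 + (-25 + 108·x - 48·x^2 + 64·x^3)·Dx^3  (order 3).
h: a_k = 16, 112, 768, 12320/3, 20480, 1474528/15, …
ICs: h(0) = 16, h′(0) = 112, h′′(0) = 1536.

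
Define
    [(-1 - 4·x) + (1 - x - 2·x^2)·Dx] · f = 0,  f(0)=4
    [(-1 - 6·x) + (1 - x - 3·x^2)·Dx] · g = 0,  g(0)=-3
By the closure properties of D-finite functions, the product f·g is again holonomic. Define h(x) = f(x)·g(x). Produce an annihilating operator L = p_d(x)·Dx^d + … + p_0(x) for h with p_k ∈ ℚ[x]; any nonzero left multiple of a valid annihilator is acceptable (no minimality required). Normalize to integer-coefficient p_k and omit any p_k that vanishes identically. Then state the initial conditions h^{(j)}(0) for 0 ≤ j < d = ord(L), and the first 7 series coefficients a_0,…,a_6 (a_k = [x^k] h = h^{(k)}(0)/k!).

L = (-2 - 8·x + 15·x^2 + 24·x^3) + (1 - 2·x - 4·x^2 + 5·x^3 + 6·x^4)·Dx  (order 1).
h: a_k = -12, -24, -96, -228, -648, -1584, -4044, …
ICs: h(0) = -12.

f: a_k = 4, 4, 12, 20, 44, 84, 172, …
g: a_k = -3, -3, -12, -21, -57, -120, -291, …
h₀=f·g: eliminate ⇒ L₀, order ≤ 1·1.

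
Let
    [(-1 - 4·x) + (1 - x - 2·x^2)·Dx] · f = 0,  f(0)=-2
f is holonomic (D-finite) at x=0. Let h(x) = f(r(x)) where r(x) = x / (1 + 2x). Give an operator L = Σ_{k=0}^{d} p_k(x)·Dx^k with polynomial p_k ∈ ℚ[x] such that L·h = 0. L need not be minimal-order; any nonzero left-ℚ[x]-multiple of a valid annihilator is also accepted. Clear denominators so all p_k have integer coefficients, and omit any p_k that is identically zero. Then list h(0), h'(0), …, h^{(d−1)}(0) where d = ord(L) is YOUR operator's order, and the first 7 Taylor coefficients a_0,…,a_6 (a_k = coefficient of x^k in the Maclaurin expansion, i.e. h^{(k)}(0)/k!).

f: a_k = -2, -2, -6, -10, -22, -42, -86, …
L₀ from L_f via x↦r, Dx↦r'^{-1}Dx.
L = (-1 - 6·x) + (1 + 5·x + 6·x^2)·Dx  (order 1).
h: a_k = -2, -2, -2, 6, -18, 54, -162, …
ICs: h(0) = -2.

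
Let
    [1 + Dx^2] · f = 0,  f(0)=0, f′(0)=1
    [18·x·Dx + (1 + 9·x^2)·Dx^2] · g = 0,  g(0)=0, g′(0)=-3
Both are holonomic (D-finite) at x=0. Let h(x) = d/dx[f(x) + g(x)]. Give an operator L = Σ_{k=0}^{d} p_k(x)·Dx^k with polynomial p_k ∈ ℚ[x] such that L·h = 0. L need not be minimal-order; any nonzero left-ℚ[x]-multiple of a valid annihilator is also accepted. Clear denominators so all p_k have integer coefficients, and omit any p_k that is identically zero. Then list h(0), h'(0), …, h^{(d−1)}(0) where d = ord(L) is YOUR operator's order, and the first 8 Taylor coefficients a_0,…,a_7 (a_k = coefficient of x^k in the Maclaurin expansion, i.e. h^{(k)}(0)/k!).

L = (-1926·x + 17820·x^3 + 1458·x^5) + (-17 + 351·x^2 + 4617·x^4 + 729·x^6)·Dx + (-1926·x + 17820·x^3 + 1458·x^5)·Dx^2 + (-17 + 351·x^2 + 4617·x^4 + 729·x^6)·Dx^3  (order 3).
h: a_k = -2, 0, 53/2, 0, -5831/24, 0, 1574639/720, 0, …
ICs: h(0) = -2, h′(0) = 0, h′′(0) = 53.

f: a_k = 0, 1, 0, -1/6, 0, 1/120, 0, -1/5040, …
g: a_k = 0, -3, 0, 9, 0, -243/5, 0, 2187/7, …
h₀=f+g: left-lcm gives L₀, ord ≤ 4.
Derive L from L₀ (diff closure).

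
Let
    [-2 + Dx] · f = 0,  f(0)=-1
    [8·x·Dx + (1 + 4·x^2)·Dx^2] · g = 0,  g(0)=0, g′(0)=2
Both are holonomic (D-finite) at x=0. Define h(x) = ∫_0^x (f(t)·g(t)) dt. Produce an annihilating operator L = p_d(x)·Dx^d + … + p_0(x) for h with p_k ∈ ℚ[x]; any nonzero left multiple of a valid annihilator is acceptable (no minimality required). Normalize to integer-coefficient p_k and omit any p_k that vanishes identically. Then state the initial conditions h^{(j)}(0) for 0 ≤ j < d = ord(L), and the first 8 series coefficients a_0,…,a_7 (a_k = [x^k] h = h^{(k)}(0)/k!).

f: a_k = -1, -2, -2, -4/3, -2/3, -4/15, -4/45, -8/315, …
g: a_k = 0, 2, 0, -8/3, 0, 32/5, 0, -128/7, …
L₀ := L_f ⊗_s L_g (sym. prod.), ord ≤ 2.
h=∫₀ˣh₀: take L = L₀·Dx.
L = (4 - 16·x + 16·x^2)·Dx + (-4 + 8·x - 16·x^2)·Dx^2 + (1 + 4·x^2)·Dx^3  (order 3).
h: a_k = 0, 0, -1, -4/3, -1/3, 8/15, -2/5, -88/63, …
ICs: h(0) = 0, h′(0) = 0, h′′(0) = -2.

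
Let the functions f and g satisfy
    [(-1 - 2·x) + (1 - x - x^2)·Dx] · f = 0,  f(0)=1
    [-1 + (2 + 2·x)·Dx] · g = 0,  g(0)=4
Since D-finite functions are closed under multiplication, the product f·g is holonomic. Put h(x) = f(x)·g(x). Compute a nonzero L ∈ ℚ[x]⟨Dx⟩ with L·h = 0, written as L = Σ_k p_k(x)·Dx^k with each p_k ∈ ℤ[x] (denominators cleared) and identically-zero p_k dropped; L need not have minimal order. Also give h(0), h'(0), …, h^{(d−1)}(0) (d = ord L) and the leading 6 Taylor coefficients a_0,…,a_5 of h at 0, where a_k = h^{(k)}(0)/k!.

L = (3 + 5·x + 3·x^2) + (-2 + 4·x^2 + 2·x^3)·Dx  (order 1).
h: a_k = 4, 6, 19/2, 63/4, 803/32, 2621/64, …
ICs: h(0) = 4.

f: a_k = 1, 1, 2, 3, 5, 8, …
g: a_k = 4, 2, -1/2, 1/4, -5/32, 7/64, …
L₀ := L_f ⊗_s L_g (sym. prod.), ord ≤ 1.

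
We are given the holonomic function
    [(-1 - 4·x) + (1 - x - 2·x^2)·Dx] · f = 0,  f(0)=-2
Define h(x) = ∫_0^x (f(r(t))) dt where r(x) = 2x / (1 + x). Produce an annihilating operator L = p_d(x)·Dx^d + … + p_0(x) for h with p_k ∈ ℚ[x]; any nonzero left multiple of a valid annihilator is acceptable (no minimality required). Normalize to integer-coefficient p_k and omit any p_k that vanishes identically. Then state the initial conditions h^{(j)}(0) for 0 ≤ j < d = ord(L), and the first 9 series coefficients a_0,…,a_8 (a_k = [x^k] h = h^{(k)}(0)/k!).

L = (2 + 18·x)·Dx + (-1 - x + 9·x^2 + 9·x^3)·Dx^2  (order 2).
h: a_k = 0, -2, -2, -20/3, -9, -36, -54, -1620/7, -729/2, …
ICs: h(0) = 0, h′(0) = -2.

f: a_k = -2, -2, -6, -10, -22, -42, -86, -170, -342, …
f∘r: x↦r, Dx↦Dx/r' in L_f ⇒ L₀.
∫: right-multiply L₀ by Dx.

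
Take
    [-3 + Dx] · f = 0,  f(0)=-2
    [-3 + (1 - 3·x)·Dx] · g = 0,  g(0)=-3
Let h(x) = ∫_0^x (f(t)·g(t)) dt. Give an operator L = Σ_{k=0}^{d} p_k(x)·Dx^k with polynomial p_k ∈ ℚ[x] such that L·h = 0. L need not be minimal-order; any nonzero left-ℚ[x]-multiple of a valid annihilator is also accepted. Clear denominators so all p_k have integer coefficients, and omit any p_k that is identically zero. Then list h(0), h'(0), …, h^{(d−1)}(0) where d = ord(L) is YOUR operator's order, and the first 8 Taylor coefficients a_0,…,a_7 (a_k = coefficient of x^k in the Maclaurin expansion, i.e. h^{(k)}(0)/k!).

f: a_k = -2, -6, -9, -9, -27/4, -81/20, -81/40, -243/280, …
g: a_k = -3, -9, -27, -81, -243, -729, -2187, -6561, …
h₀=f·g: eliminate ⇒ L₀, order ≤ 1·1.
h=∫h₀ ⇒ L = L₀·Dx.
L = (6 - 9·x)·Dx + (-1 + 3·x)·Dx^2  (order 2).
h: a_k = 0, 6, 18, 45, 108, 1053/4, 13203/20, 475551/280, …
ICs: h(0) = 0, h′(0) = 6.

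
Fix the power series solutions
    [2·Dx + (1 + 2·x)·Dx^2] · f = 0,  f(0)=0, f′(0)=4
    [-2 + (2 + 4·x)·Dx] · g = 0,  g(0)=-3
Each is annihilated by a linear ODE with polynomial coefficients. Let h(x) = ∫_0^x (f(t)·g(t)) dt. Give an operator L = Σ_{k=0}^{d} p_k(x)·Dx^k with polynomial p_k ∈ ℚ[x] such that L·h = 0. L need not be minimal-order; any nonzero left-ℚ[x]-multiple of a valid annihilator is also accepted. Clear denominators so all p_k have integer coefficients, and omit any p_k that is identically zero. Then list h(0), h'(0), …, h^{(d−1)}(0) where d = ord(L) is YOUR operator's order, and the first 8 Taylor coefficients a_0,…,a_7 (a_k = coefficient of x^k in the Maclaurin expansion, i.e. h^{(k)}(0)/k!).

L = Dx + (1 + 4·x + 4·x^2)·Dx^3  (order 3).
h: a_k = 0, 0, -6, 0, 1/2, -4/5, 71/60, -62/35, …
ICs: h(0) = 0, h′(0) = 0, h′′(0) = -12.

f: a_k = 0, 4, -4, 16/3, -8, 64/5, -64/3, 256/7, …
g: a_k = -3, -3, 3/2, -3/2, 15/8, -21/8, 63/16, -99/16, …
L₀ := L_f ⊗_s L_g (sym. prod.), ord ≤ 2.
h=∫h₀ ⇒ L = L₀·Dx.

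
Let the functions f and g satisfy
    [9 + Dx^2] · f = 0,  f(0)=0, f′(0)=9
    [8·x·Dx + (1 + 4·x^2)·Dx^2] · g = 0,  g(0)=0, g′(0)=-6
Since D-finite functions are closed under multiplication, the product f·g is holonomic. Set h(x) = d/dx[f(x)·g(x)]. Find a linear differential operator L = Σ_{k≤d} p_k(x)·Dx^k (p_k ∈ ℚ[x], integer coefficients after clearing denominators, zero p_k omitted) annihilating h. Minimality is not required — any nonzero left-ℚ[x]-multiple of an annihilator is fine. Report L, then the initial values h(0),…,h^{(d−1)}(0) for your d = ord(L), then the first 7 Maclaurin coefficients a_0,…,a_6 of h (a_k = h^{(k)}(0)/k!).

f: a_k = 0, 9, 0, -27/2, 0, 243/40, 0, …
g: a_k = 0, -6, 0, 8, 0, -96/5, 0, …
Sym-product of L_f,L_g gives L₀ (≤ ord 4).
h₀' ⇒ L via d/dx closure of L₀.
L = (134325 + 1685016·x^2 + 9665136·x^4 + 17604864·x^6 + 22954752·x^8 + 28366848·x^10 + 26873856·x^12) + (77328·x + 1187136·x^3 + 5460480·x^5 + 10782720·x^7 + 14929920·x^9 + 11943936·x^11)·Dx + (17850 + 242160·x^2 + 1468896·x^4 + 3414528·x^6 + 5764608·x^8 + 7630848·x^10 + 5971968·x^12)·Dx^2 + (8592·x + 131904·x^3 + 606720·x^5 + 1198080·x^7 + 1658880·x^9 + 1327104·x^11)·Dx^3 + (325 + 6104·x^2 + 43888·x^4 + 162048·x^6 + 357120·x^8 + 497664·x^10 + 331776·x^12)·Dx^4  (order 4).
h: a_k = 0, -108, 0, 612, 0, -3807/2, 0, …
ICs: h(0) = 0, h′(0) = -108, h′′(0) = 0, h′′′(0) = 3672.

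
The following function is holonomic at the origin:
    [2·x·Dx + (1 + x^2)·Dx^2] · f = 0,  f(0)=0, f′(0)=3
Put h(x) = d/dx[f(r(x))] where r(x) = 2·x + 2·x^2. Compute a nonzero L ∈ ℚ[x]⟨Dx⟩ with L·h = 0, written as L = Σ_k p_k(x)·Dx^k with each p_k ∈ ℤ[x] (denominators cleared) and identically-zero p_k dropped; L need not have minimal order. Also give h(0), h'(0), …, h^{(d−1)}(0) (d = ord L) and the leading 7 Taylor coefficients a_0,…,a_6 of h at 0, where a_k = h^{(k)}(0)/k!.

f: a_k = 0, 3, 0, -1, 0, 3/5, 0, …
L₀ from L_f via x↦r, Dx↦r'^{-1}Dx.
Derive L from L₀ (diff closure).
L = (-2 + 8·x + 32·x^2 + 48·x^3 + 24·x^4) + (1 + 2·x + 4·x^2 + 16·x^3 + 20·x^4 + 8·x^5)·Dx  (order 1).
h: a_k = 6, 12, -24, -96, -24, 528, 960, …
ICs: h(0) = 6.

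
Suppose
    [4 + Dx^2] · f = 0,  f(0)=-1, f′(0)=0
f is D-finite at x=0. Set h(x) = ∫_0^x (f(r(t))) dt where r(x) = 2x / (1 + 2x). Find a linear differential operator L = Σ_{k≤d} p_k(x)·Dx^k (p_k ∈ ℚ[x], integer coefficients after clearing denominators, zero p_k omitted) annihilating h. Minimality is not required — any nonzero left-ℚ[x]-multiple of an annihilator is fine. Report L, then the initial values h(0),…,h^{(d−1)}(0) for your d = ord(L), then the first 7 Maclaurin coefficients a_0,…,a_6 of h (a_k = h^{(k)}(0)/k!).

f: a_k = -1, 0, 2, 0, -2/3, 0, 4/45, …
L₀ from L_f via x↦r, Dx↦r'^{-1}Dx.
∫: right-multiply L₀ by Dx.
L = 16·Dx + (4 + 24·x + 48·x^2 + 32·x^3)·Dx^2 + (1 + 8·x + 24·x^2 + 32·x^3 + 16·x^4)·Dx^3  (order 3).
h: a_k = 0, -1, 0, 8/3, -8, 256/15, -256/9, …
ICs: h(0) = 0, h′(0) = -1, h′′(0) = 0.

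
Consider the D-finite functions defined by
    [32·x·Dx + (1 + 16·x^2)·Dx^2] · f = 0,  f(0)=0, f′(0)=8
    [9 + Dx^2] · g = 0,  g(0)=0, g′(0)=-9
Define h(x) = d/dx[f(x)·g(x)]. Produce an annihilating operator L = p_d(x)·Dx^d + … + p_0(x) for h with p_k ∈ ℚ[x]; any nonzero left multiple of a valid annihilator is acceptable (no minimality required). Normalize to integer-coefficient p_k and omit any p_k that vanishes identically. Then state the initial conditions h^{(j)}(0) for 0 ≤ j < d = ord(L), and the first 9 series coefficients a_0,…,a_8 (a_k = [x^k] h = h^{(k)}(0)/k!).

L = (2922993 + 113986656·x^2 + 3239661312·x^4 + 5952061440·x^6 + 4156489728·x^8 - 7644119040·x^10 + 110075314176·x^12) + (1760832·x + 128480256·x^3 + 1888911360·x^5 + 5308416000·x^7 + 15288238080·x^9 + 48922361856·x^11)·Dx + (341202 + 13887168·x^2 + 389230080·x^4 + 940474368·x^6 + 1603141632·x^8 + 3737124864·x^10 + 24461180928·x^12)·Dx^2 + (195648·x + 14275584·x^3 + 209879040·x^5 + 589824000·x^7 + 1698693120·x^9 + 5435817984·x^11)·Dx^3 + (1825 + 135776·x^2 + 3251968·x^4 + 31014912·x^6 + 126812160·x^8 + 509607936·x^10 + 1358954496·x^12)·Dx^4  (order 4).
h: a_k = 0, -144, 0, 1968, 0, -25866, 0, 383436, 0, …
ICs: h(0) = 0, h′(0) = -144, h′′(0) = 0, h′′′(0) = 11808.

f: a_k = 0, 8, 0, -128/3, 0, 2048/5, 0, -32768/7, 0, …
g: a_k = 0, -9, 0, 27/2, 0, -243/40, 0, 729/560, 0, …
f·g: L₀ = L_f ⊗_s L_g, ord ≤ 2·2.
h₀' ⇒ L via d/dx closure of L₀.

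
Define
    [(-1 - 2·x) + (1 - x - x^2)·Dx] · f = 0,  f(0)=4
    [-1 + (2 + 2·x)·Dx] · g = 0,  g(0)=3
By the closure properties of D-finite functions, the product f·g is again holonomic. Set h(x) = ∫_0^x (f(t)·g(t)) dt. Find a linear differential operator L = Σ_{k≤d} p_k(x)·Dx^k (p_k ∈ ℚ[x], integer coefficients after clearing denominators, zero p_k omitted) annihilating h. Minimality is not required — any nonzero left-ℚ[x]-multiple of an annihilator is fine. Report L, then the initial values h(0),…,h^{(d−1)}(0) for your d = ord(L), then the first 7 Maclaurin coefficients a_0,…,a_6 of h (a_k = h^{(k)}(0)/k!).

f: a_k = 4, 4, 8, 12, 20, 32, 52, …
g: a_k = 3, 3/2, -3/8, 3/16, -15/128, 21/256, -63/1024, …
f·g: L₀ = L_f ⊗_s L_g, ord ≤ 1·1.
Integrate: L := L₀·Dx.
L = (3 + 5·x + 3·x^2)·Dx + (-2 + 4·x^2 + 2·x^3)·Dx^2  (order 2).
h: a_k = 0, 12, 9, 19/2, 189/16, 2409/160, 2621/128, …
ICs: h(0) = 0, h′(0) = 12.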